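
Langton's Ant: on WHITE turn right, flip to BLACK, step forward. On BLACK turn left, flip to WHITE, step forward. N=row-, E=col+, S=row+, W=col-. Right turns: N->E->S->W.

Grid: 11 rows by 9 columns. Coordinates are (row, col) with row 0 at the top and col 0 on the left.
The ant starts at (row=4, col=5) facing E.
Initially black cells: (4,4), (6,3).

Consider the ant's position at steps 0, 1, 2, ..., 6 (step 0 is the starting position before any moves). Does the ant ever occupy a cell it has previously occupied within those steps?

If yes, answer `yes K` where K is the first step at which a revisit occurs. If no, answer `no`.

Step 1: on WHITE (4,5): turn R to S, flip to black, move to (5,5). |black|=3 — new cell
Step 2: on WHITE (5,5): turn R to W, flip to black, move to (5,4). |black|=4 — new cell
Step 3: on WHITE (5,4): turn R to N, flip to black, move to (4,4). |black|=5 — new cell
Step 4: on BLACK (4,4): turn L to W, flip to white, move to (4,3). |black|=4 — new cell
Step 5: on WHITE (4,3): turn R to N, flip to black, move to (3,3). |black|=5 — new cell
Step 6: on WHITE (3,3): turn R to E, flip to black, move to (3,4). |black|=6 — new cell
No revisit within 6 steps.

Answer: no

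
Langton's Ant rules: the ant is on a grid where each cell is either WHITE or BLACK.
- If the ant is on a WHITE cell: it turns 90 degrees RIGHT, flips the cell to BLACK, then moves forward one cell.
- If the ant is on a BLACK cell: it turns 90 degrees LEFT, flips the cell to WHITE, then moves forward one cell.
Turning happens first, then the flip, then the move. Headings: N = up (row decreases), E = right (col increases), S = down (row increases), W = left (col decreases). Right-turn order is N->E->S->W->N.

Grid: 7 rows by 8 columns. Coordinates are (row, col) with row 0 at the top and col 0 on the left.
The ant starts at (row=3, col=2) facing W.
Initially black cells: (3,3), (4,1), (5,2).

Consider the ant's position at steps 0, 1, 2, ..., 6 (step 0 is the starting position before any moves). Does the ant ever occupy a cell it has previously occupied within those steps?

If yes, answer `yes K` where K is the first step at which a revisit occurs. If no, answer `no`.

Answer: no

Derivation:
Step 1: on WHITE (3,2): turn R to N, flip to black, move to (2,2). |black|=4 — new cell
Step 2: on WHITE (2,2): turn R to E, flip to black, move to (2,3). |black|=5 — new cell
Step 3: on WHITE (2,3): turn R to S, flip to black, move to (3,3). |black|=6 — new cell
Step 4: on BLACK (3,3): turn L to E, flip to white, move to (3,4). |black|=5 — new cell
Step 5: on WHITE (3,4): turn R to S, flip to black, move to (4,4). |black|=6 — new cell
Step 6: on WHITE (4,4): turn R to W, flip to black, move to (4,3). |black|=7 — new cell
No revisit within 6 steps.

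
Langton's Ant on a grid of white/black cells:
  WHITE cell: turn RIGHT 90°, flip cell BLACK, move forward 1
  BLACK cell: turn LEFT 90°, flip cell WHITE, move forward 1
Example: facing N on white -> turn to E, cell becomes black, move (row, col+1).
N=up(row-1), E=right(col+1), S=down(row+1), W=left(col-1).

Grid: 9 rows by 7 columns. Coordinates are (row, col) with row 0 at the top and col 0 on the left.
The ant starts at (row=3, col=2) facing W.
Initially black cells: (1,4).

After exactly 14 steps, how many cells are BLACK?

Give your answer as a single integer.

Answer: 11

Derivation:
Step 1: on WHITE (3,2): turn R to N, flip to black, move to (2,2). |black|=2
Step 2: on WHITE (2,2): turn R to E, flip to black, move to (2,3). |black|=3
Step 3: on WHITE (2,3): turn R to S, flip to black, move to (3,3). |black|=4
Step 4: on WHITE (3,3): turn R to W, flip to black, move to (3,2). |black|=5
Step 5: on BLACK (3,2): turn L to S, flip to white, move to (4,2). |black|=4
Step 6: on WHITE (4,2): turn R to W, flip to black, move to (4,1). |black|=5
Step 7: on WHITE (4,1): turn R to N, flip to black, move to (3,1). |black|=6
Step 8: on WHITE (3,1): turn R to E, flip to black, move to (3,2). |black|=7
Step 9: on WHITE (3,2): turn R to S, flip to black, move to (4,2). |black|=8
Step 10: on BLACK (4,2): turn L to E, flip to white, move to (4,3). |black|=7
Step 11: on WHITE (4,3): turn R to S, flip to black, move to (5,3). |black|=8
Step 12: on WHITE (5,3): turn R to W, flip to black, move to (5,2). |black|=9
Step 13: on WHITE (5,2): turn R to N, flip to black, move to (4,2). |black|=10
Step 14: on WHITE (4,2): turn R to E, flip to black, move to (4,3). |black|=11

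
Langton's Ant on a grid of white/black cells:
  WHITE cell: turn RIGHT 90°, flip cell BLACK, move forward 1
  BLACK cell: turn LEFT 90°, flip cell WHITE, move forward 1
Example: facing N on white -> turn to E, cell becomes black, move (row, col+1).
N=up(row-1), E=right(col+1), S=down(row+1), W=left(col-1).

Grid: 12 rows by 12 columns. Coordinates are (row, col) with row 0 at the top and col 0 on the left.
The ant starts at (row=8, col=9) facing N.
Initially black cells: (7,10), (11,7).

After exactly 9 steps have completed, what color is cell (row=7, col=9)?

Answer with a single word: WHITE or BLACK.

Step 1: on WHITE (8,9): turn R to E, flip to black, move to (8,10). |black|=3
Step 2: on WHITE (8,10): turn R to S, flip to black, move to (9,10). |black|=4
Step 3: on WHITE (9,10): turn R to W, flip to black, move to (9,9). |black|=5
Step 4: on WHITE (9,9): turn R to N, flip to black, move to (8,9). |black|=6
Step 5: on BLACK (8,9): turn L to W, flip to white, move to (8,8). |black|=5
Step 6: on WHITE (8,8): turn R to N, flip to black, move to (7,8). |black|=6
Step 7: on WHITE (7,8): turn R to E, flip to black, move to (7,9). |black|=7
Step 8: on WHITE (7,9): turn R to S, flip to black, move to (8,9). |black|=8
Step 9: on WHITE (8,9): turn R to W, flip to black, move to (8,8). |black|=9

Answer: BLACK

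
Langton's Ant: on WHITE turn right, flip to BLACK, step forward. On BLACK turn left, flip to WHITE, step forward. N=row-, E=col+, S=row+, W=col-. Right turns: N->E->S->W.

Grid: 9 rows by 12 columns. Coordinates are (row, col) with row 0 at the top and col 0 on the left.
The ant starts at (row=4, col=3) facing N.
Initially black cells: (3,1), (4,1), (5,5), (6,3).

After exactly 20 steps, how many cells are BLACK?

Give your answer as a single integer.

Answer: 12

Derivation:
Step 1: on WHITE (4,3): turn R to E, flip to black, move to (4,4). |black|=5
Step 2: on WHITE (4,4): turn R to S, flip to black, move to (5,4). |black|=6
Step 3: on WHITE (5,4): turn R to W, flip to black, move to (5,3). |black|=7
Step 4: on WHITE (5,3): turn R to N, flip to black, move to (4,3). |black|=8
Step 5: on BLACK (4,3): turn L to W, flip to white, move to (4,2). |black|=7
Step 6: on WHITE (4,2): turn R to N, flip to black, move to (3,2). |black|=8
Step 7: on WHITE (3,2): turn R to E, flip to black, move to (3,3). |black|=9
Step 8: on WHITE (3,3): turn R to S, flip to black, move to (4,3). |black|=10
Step 9: on WHITE (4,3): turn R to W, flip to black, move to (4,2). |black|=11
Step 10: on BLACK (4,2): turn L to S, flip to white, move to (5,2). |black|=10
Step 11: on WHITE (5,2): turn R to W, flip to black, move to (5,1). |black|=11
Step 12: on WHITE (5,1): turn R to N, flip to black, move to (4,1). |black|=12
Step 13: on BLACK (4,1): turn L to W, flip to white, move to (4,0). |black|=11
Step 14: on WHITE (4,0): turn R to N, flip to black, move to (3,0). |black|=12
Step 15: on WHITE (3,0): turn R to E, flip to black, move to (3,1). |black|=13
Step 16: on BLACK (3,1): turn L to N, flip to white, move to (2,1). |black|=12
Step 17: on WHITE (2,1): turn R to E, flip to black, move to (2,2). |black|=13
Step 18: on WHITE (2,2): turn R to S, flip to black, move to (3,2). |black|=14
Step 19: on BLACK (3,2): turn L to E, flip to white, move to (3,3). |black|=13
Step 20: on BLACK (3,3): turn L to N, flip to white, move to (2,3). |black|=12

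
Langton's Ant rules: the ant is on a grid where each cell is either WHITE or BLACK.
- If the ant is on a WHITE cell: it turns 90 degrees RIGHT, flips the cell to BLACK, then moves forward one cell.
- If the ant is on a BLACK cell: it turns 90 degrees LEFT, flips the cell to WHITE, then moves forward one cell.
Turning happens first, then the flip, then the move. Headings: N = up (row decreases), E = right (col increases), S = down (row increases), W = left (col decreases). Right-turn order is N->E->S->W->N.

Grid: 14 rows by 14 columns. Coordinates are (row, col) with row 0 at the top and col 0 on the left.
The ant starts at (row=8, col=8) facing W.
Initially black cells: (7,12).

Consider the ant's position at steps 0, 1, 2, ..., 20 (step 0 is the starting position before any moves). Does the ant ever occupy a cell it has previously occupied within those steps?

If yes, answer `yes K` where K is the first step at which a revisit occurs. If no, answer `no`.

Step 1: on WHITE (8,8): turn R to N, flip to black, move to (7,8). |black|=2 — new cell
Step 2: on WHITE (7,8): turn R to E, flip to black, move to (7,9). |black|=3 — new cell
Step 3: on WHITE (7,9): turn R to S, flip to black, move to (8,9). |black|=4 — new cell
Step 4: on WHITE (8,9): turn R to W, flip to black, move to (8,8). |black|=5 — REVISIT

Answer: yes 4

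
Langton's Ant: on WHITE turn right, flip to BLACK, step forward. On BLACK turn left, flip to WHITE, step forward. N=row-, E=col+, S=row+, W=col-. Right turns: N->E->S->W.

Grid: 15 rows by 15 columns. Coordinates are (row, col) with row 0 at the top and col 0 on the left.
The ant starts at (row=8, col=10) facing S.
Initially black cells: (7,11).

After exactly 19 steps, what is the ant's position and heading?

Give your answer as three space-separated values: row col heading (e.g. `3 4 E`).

Step 1: on WHITE (8,10): turn R to W, flip to black, move to (8,9). |black|=2
Step 2: on WHITE (8,9): turn R to N, flip to black, move to (7,9). |black|=3
Step 3: on WHITE (7,9): turn R to E, flip to black, move to (7,10). |black|=4
Step 4: on WHITE (7,10): turn R to S, flip to black, move to (8,10). |black|=5
Step 5: on BLACK (8,10): turn L to E, flip to white, move to (8,11). |black|=4
Step 6: on WHITE (8,11): turn R to S, flip to black, move to (9,11). |black|=5
Step 7: on WHITE (9,11): turn R to W, flip to black, move to (9,10). |black|=6
Step 8: on WHITE (9,10): turn R to N, flip to black, move to (8,10). |black|=7
Step 9: on WHITE (8,10): turn R to E, flip to black, move to (8,11). |black|=8
Step 10: on BLACK (8,11): turn L to N, flip to white, move to (7,11). |black|=7
Step 11: on BLACK (7,11): turn L to W, flip to white, move to (7,10). |black|=6
Step 12: on BLACK (7,10): turn L to S, flip to white, move to (8,10). |black|=5
Step 13: on BLACK (8,10): turn L to E, flip to white, move to (8,11). |black|=4
Step 14: on WHITE (8,11): turn R to S, flip to black, move to (9,11). |black|=5
Step 15: on BLACK (9,11): turn L to E, flip to white, move to (9,12). |black|=4
Step 16: on WHITE (9,12): turn R to S, flip to black, move to (10,12). |black|=5
Step 17: on WHITE (10,12): turn R to W, flip to black, move to (10,11). |black|=6
Step 18: on WHITE (10,11): turn R to N, flip to black, move to (9,11). |black|=7
Step 19: on WHITE (9,11): turn R to E, flip to black, move to (9,12). |black|=8

Answer: 9 12 E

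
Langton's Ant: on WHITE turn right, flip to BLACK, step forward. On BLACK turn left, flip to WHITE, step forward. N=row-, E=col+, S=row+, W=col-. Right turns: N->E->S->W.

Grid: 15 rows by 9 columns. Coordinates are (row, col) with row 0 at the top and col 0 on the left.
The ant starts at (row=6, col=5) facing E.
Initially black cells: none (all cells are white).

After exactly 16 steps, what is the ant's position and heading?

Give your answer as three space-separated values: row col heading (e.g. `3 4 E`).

Answer: 6 5 E

Derivation:
Step 1: on WHITE (6,5): turn R to S, flip to black, move to (7,5). |black|=1
Step 2: on WHITE (7,5): turn R to W, flip to black, move to (7,4). |black|=2
Step 3: on WHITE (7,4): turn R to N, flip to black, move to (6,4). |black|=3
Step 4: on WHITE (6,4): turn R to E, flip to black, move to (6,5). |black|=4
Step 5: on BLACK (6,5): turn L to N, flip to white, move to (5,5). |black|=3
Step 6: on WHITE (5,5): turn R to E, flip to black, move to (5,6). |black|=4
Step 7: on WHITE (5,6): turn R to S, flip to black, move to (6,6). |black|=5
Step 8: on WHITE (6,6): turn R to W, flip to black, move to (6,5). |black|=6
Step 9: on WHITE (6,5): turn R to N, flip to black, move to (5,5). |black|=7
Step 10: on BLACK (5,5): turn L to W, flip to white, move to (5,4). |black|=6
Step 11: on WHITE (5,4): turn R to N, flip to black, move to (4,4). |black|=7
Step 12: on WHITE (4,4): turn R to E, flip to black, move to (4,5). |black|=8
Step 13: on WHITE (4,5): turn R to S, flip to black, move to (5,5). |black|=9
Step 14: on WHITE (5,5): turn R to W, flip to black, move to (5,4). |black|=10
Step 15: on BLACK (5,4): turn L to S, flip to white, move to (6,4). |black|=9
Step 16: on BLACK (6,4): turn L to E, flip to white, move to (6,5). |black|=8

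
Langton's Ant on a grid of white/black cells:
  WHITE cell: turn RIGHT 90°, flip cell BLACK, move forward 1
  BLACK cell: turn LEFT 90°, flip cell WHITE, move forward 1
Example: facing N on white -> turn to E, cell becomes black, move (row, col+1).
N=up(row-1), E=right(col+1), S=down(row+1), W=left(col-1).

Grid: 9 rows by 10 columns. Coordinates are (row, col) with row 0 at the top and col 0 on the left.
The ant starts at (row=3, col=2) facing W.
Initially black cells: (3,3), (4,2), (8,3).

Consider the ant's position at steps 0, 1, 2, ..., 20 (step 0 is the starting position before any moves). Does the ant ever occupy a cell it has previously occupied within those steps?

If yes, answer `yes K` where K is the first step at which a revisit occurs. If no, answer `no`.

Answer: yes 7

Derivation:
Step 1: on WHITE (3,2): turn R to N, flip to black, move to (2,2). |black|=4 — new cell
Step 2: on WHITE (2,2): turn R to E, flip to black, move to (2,3). |black|=5 — new cell
Step 3: on WHITE (2,3): turn R to S, flip to black, move to (3,3). |black|=6 — new cell
Step 4: on BLACK (3,3): turn L to E, flip to white, move to (3,4). |black|=5 — new cell
Step 5: on WHITE (3,4): turn R to S, flip to black, move to (4,4). |black|=6 — new cell
Step 6: on WHITE (4,4): turn R to W, flip to black, move to (4,3). |black|=7 — new cell
Step 7: on WHITE (4,3): turn R to N, flip to black, move to (3,3). |black|=8 — REVISIT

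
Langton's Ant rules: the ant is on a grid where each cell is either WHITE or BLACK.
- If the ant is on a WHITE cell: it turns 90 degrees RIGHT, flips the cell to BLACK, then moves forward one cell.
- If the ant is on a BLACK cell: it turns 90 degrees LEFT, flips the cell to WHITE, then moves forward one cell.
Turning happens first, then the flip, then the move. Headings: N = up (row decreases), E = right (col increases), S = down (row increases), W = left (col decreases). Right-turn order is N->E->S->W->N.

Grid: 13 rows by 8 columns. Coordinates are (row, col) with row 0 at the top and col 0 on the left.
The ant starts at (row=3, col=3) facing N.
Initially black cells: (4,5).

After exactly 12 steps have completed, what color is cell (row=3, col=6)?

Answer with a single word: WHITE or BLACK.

Step 1: on WHITE (3,3): turn R to E, flip to black, move to (3,4). |black|=2
Step 2: on WHITE (3,4): turn R to S, flip to black, move to (4,4). |black|=3
Step 3: on WHITE (4,4): turn R to W, flip to black, move to (4,3). |black|=4
Step 4: on WHITE (4,3): turn R to N, flip to black, move to (3,3). |black|=5
Step 5: on BLACK (3,3): turn L to W, flip to white, move to (3,2). |black|=4
Step 6: on WHITE (3,2): turn R to N, flip to black, move to (2,2). |black|=5
Step 7: on WHITE (2,2): turn R to E, flip to black, move to (2,3). |black|=6
Step 8: on WHITE (2,3): turn R to S, flip to black, move to (3,3). |black|=7
Step 9: on WHITE (3,3): turn R to W, flip to black, move to (3,2). |black|=8
Step 10: on BLACK (3,2): turn L to S, flip to white, move to (4,2). |black|=7
Step 11: on WHITE (4,2): turn R to W, flip to black, move to (4,1). |black|=8
Step 12: on WHITE (4,1): turn R to N, flip to black, move to (3,1). |black|=9

Answer: WHITE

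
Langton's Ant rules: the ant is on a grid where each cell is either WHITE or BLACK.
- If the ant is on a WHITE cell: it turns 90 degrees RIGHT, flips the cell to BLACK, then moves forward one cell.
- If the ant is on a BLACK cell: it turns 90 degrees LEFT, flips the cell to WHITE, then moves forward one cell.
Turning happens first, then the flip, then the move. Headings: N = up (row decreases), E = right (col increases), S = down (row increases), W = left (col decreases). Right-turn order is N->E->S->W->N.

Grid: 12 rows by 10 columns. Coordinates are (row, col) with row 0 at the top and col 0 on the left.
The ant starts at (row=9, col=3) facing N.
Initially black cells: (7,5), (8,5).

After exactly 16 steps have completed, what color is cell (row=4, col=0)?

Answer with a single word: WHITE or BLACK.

Step 1: on WHITE (9,3): turn R to E, flip to black, move to (9,4). |black|=3
Step 2: on WHITE (9,4): turn R to S, flip to black, move to (10,4). |black|=4
Step 3: on WHITE (10,4): turn R to W, flip to black, move to (10,3). |black|=5
Step 4: on WHITE (10,3): turn R to N, flip to black, move to (9,3). |black|=6
Step 5: on BLACK (9,3): turn L to W, flip to white, move to (9,2). |black|=5
Step 6: on WHITE (9,2): turn R to N, flip to black, move to (8,2). |black|=6
Step 7: on WHITE (8,2): turn R to E, flip to black, move to (8,3). |black|=7
Step 8: on WHITE (8,3): turn R to S, flip to black, move to (9,3). |black|=8
Step 9: on WHITE (9,3): turn R to W, flip to black, move to (9,2). |black|=9
Step 10: on BLACK (9,2): turn L to S, flip to white, move to (10,2). |black|=8
Step 11: on WHITE (10,2): turn R to W, flip to black, move to (10,1). |black|=9
Step 12: on WHITE (10,1): turn R to N, flip to black, move to (9,1). |black|=10
Step 13: on WHITE (9,1): turn R to E, flip to black, move to (9,2). |black|=11
Step 14: on WHITE (9,2): turn R to S, flip to black, move to (10,2). |black|=12
Step 15: on BLACK (10,2): turn L to E, flip to white, move to (10,3). |black|=11
Step 16: on BLACK (10,3): turn L to N, flip to white, move to (9,3). |black|=10

Answer: WHITE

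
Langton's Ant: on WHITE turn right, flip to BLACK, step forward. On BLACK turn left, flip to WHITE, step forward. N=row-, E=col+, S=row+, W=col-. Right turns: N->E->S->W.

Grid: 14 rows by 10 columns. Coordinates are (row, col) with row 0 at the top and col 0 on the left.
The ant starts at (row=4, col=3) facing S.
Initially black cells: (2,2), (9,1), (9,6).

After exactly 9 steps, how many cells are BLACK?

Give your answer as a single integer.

Answer: 10

Derivation:
Step 1: on WHITE (4,3): turn R to W, flip to black, move to (4,2). |black|=4
Step 2: on WHITE (4,2): turn R to N, flip to black, move to (3,2). |black|=5
Step 3: on WHITE (3,2): turn R to E, flip to black, move to (3,3). |black|=6
Step 4: on WHITE (3,3): turn R to S, flip to black, move to (4,3). |black|=7
Step 5: on BLACK (4,3): turn L to E, flip to white, move to (4,4). |black|=6
Step 6: on WHITE (4,4): turn R to S, flip to black, move to (5,4). |black|=7
Step 7: on WHITE (5,4): turn R to W, flip to black, move to (5,3). |black|=8
Step 8: on WHITE (5,3): turn R to N, flip to black, move to (4,3). |black|=9
Step 9: on WHITE (4,3): turn R to E, flip to black, move to (4,4). |black|=10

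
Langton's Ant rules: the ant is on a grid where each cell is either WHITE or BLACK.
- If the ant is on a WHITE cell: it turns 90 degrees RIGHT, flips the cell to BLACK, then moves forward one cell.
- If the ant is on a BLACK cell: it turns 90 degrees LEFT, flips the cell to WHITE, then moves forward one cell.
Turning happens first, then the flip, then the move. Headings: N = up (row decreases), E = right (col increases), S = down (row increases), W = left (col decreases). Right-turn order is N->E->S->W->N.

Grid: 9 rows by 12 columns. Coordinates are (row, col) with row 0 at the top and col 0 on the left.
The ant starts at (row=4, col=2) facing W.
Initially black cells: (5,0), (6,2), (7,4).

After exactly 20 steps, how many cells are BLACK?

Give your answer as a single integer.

Answer: 15

Derivation:
Step 1: on WHITE (4,2): turn R to N, flip to black, move to (3,2). |black|=4
Step 2: on WHITE (3,2): turn R to E, flip to black, move to (3,3). |black|=5
Step 3: on WHITE (3,3): turn R to S, flip to black, move to (4,3). |black|=6
Step 4: on WHITE (4,3): turn R to W, flip to black, move to (4,2). |black|=7
Step 5: on BLACK (4,2): turn L to S, flip to white, move to (5,2). |black|=6
Step 6: on WHITE (5,2): turn R to W, flip to black, move to (5,1). |black|=7
Step 7: on WHITE (5,1): turn R to N, flip to black, move to (4,1). |black|=8
Step 8: on WHITE (4,1): turn R to E, flip to black, move to (4,2). |black|=9
Step 9: on WHITE (4,2): turn R to S, flip to black, move to (5,2). |black|=10
Step 10: on BLACK (5,2): turn L to E, flip to white, move to (5,3). |black|=9
Step 11: on WHITE (5,3): turn R to S, flip to black, move to (6,3). |black|=10
Step 12: on WHITE (6,3): turn R to W, flip to black, move to (6,2). |black|=11
Step 13: on BLACK (6,2): turn L to S, flip to white, move to (7,2). |black|=10
Step 14: on WHITE (7,2): turn R to W, flip to black, move to (7,1). |black|=11
Step 15: on WHITE (7,1): turn R to N, flip to black, move to (6,1). |black|=12
Step 16: on WHITE (6,1): turn R to E, flip to black, move to (6,2). |black|=13
Step 17: on WHITE (6,2): turn R to S, flip to black, move to (7,2). |black|=14
Step 18: on BLACK (7,2): turn L to E, flip to white, move to (7,3). |black|=13
Step 19: on WHITE (7,3): turn R to S, flip to black, move to (8,3). |black|=14
Step 20: on WHITE (8,3): turn R to W, flip to black, move to (8,2). |black|=15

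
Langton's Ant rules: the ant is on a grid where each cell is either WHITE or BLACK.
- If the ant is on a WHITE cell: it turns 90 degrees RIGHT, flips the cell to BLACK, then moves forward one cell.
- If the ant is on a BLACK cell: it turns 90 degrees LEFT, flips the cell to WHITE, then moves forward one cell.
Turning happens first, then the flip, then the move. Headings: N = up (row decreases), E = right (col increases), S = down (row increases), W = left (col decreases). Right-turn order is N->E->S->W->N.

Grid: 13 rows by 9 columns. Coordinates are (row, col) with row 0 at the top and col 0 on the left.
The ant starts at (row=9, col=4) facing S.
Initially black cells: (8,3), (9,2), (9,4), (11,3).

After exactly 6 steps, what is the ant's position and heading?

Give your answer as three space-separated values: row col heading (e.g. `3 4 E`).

Step 1: on BLACK (9,4): turn L to E, flip to white, move to (9,5). |black|=3
Step 2: on WHITE (9,5): turn R to S, flip to black, move to (10,5). |black|=4
Step 3: on WHITE (10,5): turn R to W, flip to black, move to (10,4). |black|=5
Step 4: on WHITE (10,4): turn R to N, flip to black, move to (9,4). |black|=6
Step 5: on WHITE (9,4): turn R to E, flip to black, move to (9,5). |black|=7
Step 6: on BLACK (9,5): turn L to N, flip to white, move to (8,5). |black|=6

Answer: 8 5 N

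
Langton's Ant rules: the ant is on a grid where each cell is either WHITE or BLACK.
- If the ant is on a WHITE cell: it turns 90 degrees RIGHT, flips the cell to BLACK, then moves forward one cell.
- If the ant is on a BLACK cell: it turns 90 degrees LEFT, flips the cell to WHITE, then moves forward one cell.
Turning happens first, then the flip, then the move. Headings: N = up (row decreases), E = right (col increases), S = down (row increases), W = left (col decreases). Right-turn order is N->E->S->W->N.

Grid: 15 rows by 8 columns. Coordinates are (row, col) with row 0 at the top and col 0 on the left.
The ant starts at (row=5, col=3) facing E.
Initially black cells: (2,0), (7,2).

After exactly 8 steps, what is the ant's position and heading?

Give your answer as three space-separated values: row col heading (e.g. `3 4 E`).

Step 1: on WHITE (5,3): turn R to S, flip to black, move to (6,3). |black|=3
Step 2: on WHITE (6,3): turn R to W, flip to black, move to (6,2). |black|=4
Step 3: on WHITE (6,2): turn R to N, flip to black, move to (5,2). |black|=5
Step 4: on WHITE (5,2): turn R to E, flip to black, move to (5,3). |black|=6
Step 5: on BLACK (5,3): turn L to N, flip to white, move to (4,3). |black|=5
Step 6: on WHITE (4,3): turn R to E, flip to black, move to (4,4). |black|=6
Step 7: on WHITE (4,4): turn R to S, flip to black, move to (5,4). |black|=7
Step 8: on WHITE (5,4): turn R to W, flip to black, move to (5,3). |black|=8

Answer: 5 3 W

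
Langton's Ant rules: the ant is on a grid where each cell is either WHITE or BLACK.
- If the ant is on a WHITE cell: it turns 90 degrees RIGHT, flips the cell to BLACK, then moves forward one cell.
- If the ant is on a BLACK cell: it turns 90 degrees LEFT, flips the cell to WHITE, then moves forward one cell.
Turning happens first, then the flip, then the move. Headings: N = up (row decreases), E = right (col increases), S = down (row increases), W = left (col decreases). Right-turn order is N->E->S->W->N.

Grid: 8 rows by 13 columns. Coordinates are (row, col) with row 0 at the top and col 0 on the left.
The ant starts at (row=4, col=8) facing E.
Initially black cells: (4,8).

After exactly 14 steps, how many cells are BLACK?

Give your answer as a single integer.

Step 1: on BLACK (4,8): turn L to N, flip to white, move to (3,8). |black|=0
Step 2: on WHITE (3,8): turn R to E, flip to black, move to (3,9). |black|=1
Step 3: on WHITE (3,9): turn R to S, flip to black, move to (4,9). |black|=2
Step 4: on WHITE (4,9): turn R to W, flip to black, move to (4,8). |black|=3
Step 5: on WHITE (4,8): turn R to N, flip to black, move to (3,8). |black|=4
Step 6: on BLACK (3,8): turn L to W, flip to white, move to (3,7). |black|=3
Step 7: on WHITE (3,7): turn R to N, flip to black, move to (2,7). |black|=4
Step 8: on WHITE (2,7): turn R to E, flip to black, move to (2,8). |black|=5
Step 9: on WHITE (2,8): turn R to S, flip to black, move to (3,8). |black|=6
Step 10: on WHITE (3,8): turn R to W, flip to black, move to (3,7). |black|=7
Step 11: on BLACK (3,7): turn L to S, flip to white, move to (4,7). |black|=6
Step 12: on WHITE (4,7): turn R to W, flip to black, move to (4,6). |black|=7
Step 13: on WHITE (4,6): turn R to N, flip to black, move to (3,6). |black|=8
Step 14: on WHITE (3,6): turn R to E, flip to black, move to (3,7). |black|=9

Answer: 9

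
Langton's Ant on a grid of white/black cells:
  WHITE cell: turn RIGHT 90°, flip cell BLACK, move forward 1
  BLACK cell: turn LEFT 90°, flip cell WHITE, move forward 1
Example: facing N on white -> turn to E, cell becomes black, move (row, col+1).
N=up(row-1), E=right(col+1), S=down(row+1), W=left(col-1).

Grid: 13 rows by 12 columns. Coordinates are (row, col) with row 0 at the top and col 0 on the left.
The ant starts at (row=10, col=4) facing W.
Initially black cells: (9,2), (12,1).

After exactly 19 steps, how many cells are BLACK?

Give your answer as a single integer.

Step 1: on WHITE (10,4): turn R to N, flip to black, move to (9,4). |black|=3
Step 2: on WHITE (9,4): turn R to E, flip to black, move to (9,5). |black|=4
Step 3: on WHITE (9,5): turn R to S, flip to black, move to (10,5). |black|=5
Step 4: on WHITE (10,5): turn R to W, flip to black, move to (10,4). |black|=6
Step 5: on BLACK (10,4): turn L to S, flip to white, move to (11,4). |black|=5
Step 6: on WHITE (11,4): turn R to W, flip to black, move to (11,3). |black|=6
Step 7: on WHITE (11,3): turn R to N, flip to black, move to (10,3). |black|=7
Step 8: on WHITE (10,3): turn R to E, flip to black, move to (10,4). |black|=8
Step 9: on WHITE (10,4): turn R to S, flip to black, move to (11,4). |black|=9
Step 10: on BLACK (11,4): turn L to E, flip to white, move to (11,5). |black|=8
Step 11: on WHITE (11,5): turn R to S, flip to black, move to (12,5). |black|=9
Step 12: on WHITE (12,5): turn R to W, flip to black, move to (12,4). |black|=10
Step 13: on WHITE (12,4): turn R to N, flip to black, move to (11,4). |black|=11
Step 14: on WHITE (11,4): turn R to E, flip to black, move to (11,5). |black|=12
Step 15: on BLACK (11,5): turn L to N, flip to white, move to (10,5). |black|=11
Step 16: on BLACK (10,5): turn L to W, flip to white, move to (10,4). |black|=10
Step 17: on BLACK (10,4): turn L to S, flip to white, move to (11,4). |black|=9
Step 18: on BLACK (11,4): turn L to E, flip to white, move to (11,5). |black|=8
Step 19: on WHITE (11,5): turn R to S, flip to black, move to (12,5). |black|=9

Answer: 9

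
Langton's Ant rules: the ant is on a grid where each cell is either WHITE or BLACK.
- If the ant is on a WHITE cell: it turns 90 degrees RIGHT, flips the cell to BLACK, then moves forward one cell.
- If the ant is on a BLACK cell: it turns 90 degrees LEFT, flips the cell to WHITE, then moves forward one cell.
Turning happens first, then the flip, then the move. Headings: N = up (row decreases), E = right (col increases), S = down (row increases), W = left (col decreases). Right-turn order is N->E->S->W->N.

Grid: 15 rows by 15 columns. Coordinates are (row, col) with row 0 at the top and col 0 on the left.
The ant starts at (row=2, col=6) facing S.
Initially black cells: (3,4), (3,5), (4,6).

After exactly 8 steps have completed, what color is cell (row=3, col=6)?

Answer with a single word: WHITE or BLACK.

Answer: BLACK

Derivation:
Step 1: on WHITE (2,6): turn R to W, flip to black, move to (2,5). |black|=4
Step 2: on WHITE (2,5): turn R to N, flip to black, move to (1,5). |black|=5
Step 3: on WHITE (1,5): turn R to E, flip to black, move to (1,6). |black|=6
Step 4: on WHITE (1,6): turn R to S, flip to black, move to (2,6). |black|=7
Step 5: on BLACK (2,6): turn L to E, flip to white, move to (2,7). |black|=6
Step 6: on WHITE (2,7): turn R to S, flip to black, move to (3,7). |black|=7
Step 7: on WHITE (3,7): turn R to W, flip to black, move to (3,6). |black|=8
Step 8: on WHITE (3,6): turn R to N, flip to black, move to (2,6). |black|=9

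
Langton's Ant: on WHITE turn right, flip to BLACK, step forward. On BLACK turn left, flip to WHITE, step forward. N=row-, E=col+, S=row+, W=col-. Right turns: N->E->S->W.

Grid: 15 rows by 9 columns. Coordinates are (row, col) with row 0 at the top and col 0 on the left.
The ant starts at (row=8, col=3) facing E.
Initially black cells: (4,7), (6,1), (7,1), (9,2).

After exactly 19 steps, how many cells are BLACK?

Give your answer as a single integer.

Step 1: on WHITE (8,3): turn R to S, flip to black, move to (9,3). |black|=5
Step 2: on WHITE (9,3): turn R to W, flip to black, move to (9,2). |black|=6
Step 3: on BLACK (9,2): turn L to S, flip to white, move to (10,2). |black|=5
Step 4: on WHITE (10,2): turn R to W, flip to black, move to (10,1). |black|=6
Step 5: on WHITE (10,1): turn R to N, flip to black, move to (9,1). |black|=7
Step 6: on WHITE (9,1): turn R to E, flip to black, move to (9,2). |black|=8
Step 7: on WHITE (9,2): turn R to S, flip to black, move to (10,2). |black|=9
Step 8: on BLACK (10,2): turn L to E, flip to white, move to (10,3). |black|=8
Step 9: on WHITE (10,3): turn R to S, flip to black, move to (11,3). |black|=9
Step 10: on WHITE (11,3): turn R to W, flip to black, move to (11,2). |black|=10
Step 11: on WHITE (11,2): turn R to N, flip to black, move to (10,2). |black|=11
Step 12: on WHITE (10,2): turn R to E, flip to black, move to (10,3). |black|=12
Step 13: on BLACK (10,3): turn L to N, flip to white, move to (9,3). |black|=11
Step 14: on BLACK (9,3): turn L to W, flip to white, move to (9,2). |black|=10
Step 15: on BLACK (9,2): turn L to S, flip to white, move to (10,2). |black|=9
Step 16: on BLACK (10,2): turn L to E, flip to white, move to (10,3). |black|=8
Step 17: on WHITE (10,3): turn R to S, flip to black, move to (11,3). |black|=9
Step 18: on BLACK (11,3): turn L to E, flip to white, move to (11,4). |black|=8
Step 19: on WHITE (11,4): turn R to S, flip to black, move to (12,4). |black|=9

Answer: 9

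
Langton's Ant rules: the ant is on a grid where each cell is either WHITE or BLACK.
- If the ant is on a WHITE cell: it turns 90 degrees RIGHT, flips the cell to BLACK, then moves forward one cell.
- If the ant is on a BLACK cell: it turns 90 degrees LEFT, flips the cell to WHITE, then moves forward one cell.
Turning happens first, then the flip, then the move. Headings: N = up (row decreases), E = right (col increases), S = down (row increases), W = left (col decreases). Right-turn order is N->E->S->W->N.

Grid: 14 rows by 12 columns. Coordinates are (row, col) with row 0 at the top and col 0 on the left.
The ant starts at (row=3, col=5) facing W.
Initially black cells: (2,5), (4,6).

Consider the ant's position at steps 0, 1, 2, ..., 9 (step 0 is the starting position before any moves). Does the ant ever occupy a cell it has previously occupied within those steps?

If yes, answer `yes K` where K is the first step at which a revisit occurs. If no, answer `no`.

Answer: yes 5

Derivation:
Step 1: on WHITE (3,5): turn R to N, flip to black, move to (2,5). |black|=3 — new cell
Step 2: on BLACK (2,5): turn L to W, flip to white, move to (2,4). |black|=2 — new cell
Step 3: on WHITE (2,4): turn R to N, flip to black, move to (1,4). |black|=3 — new cell
Step 4: on WHITE (1,4): turn R to E, flip to black, move to (1,5). |black|=4 — new cell
Step 5: on WHITE (1,5): turn R to S, flip to black, move to (2,5). |black|=5 — REVISIT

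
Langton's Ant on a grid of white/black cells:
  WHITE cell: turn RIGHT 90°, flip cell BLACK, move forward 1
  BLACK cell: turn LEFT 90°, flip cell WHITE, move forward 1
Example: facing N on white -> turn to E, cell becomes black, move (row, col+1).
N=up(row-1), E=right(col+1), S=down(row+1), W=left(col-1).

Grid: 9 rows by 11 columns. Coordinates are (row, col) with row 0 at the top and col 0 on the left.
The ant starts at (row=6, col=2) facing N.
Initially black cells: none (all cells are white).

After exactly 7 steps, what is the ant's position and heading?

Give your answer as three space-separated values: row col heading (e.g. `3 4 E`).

Step 1: on WHITE (6,2): turn R to E, flip to black, move to (6,3). |black|=1
Step 2: on WHITE (6,3): turn R to S, flip to black, move to (7,3). |black|=2
Step 3: on WHITE (7,3): turn R to W, flip to black, move to (7,2). |black|=3
Step 4: on WHITE (7,2): turn R to N, flip to black, move to (6,2). |black|=4
Step 5: on BLACK (6,2): turn L to W, flip to white, move to (6,1). |black|=3
Step 6: on WHITE (6,1): turn R to N, flip to black, move to (5,1). |black|=4
Step 7: on WHITE (5,1): turn R to E, flip to black, move to (5,2). |black|=5

Answer: 5 2 E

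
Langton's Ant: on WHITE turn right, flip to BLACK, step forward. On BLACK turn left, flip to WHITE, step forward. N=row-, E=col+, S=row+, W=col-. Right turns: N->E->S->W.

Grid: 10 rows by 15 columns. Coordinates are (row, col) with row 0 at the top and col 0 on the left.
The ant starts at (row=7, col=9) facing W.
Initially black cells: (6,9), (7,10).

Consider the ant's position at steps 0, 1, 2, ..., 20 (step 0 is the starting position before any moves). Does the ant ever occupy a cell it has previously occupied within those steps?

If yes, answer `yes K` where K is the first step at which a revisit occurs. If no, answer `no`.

Answer: yes 5

Derivation:
Step 1: on WHITE (7,9): turn R to N, flip to black, move to (6,9). |black|=3 — new cell
Step 2: on BLACK (6,9): turn L to W, flip to white, move to (6,8). |black|=2 — new cell
Step 3: on WHITE (6,8): turn R to N, flip to black, move to (5,8). |black|=3 — new cell
Step 4: on WHITE (5,8): turn R to E, flip to black, move to (5,9). |black|=4 — new cell
Step 5: on WHITE (5,9): turn R to S, flip to black, move to (6,9). |black|=5 — REVISIT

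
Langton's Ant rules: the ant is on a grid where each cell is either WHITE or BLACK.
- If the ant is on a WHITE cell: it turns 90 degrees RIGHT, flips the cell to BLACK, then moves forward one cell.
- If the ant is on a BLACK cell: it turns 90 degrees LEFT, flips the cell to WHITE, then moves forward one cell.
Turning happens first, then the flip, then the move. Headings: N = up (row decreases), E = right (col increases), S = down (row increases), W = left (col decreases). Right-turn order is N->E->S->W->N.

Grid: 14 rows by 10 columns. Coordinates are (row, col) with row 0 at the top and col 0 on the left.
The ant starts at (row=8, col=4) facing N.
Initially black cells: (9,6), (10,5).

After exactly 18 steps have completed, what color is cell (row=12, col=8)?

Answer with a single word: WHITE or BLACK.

Step 1: on WHITE (8,4): turn R to E, flip to black, move to (8,5). |black|=3
Step 2: on WHITE (8,5): turn R to S, flip to black, move to (9,5). |black|=4
Step 3: on WHITE (9,5): turn R to W, flip to black, move to (9,4). |black|=5
Step 4: on WHITE (9,4): turn R to N, flip to black, move to (8,4). |black|=6
Step 5: on BLACK (8,4): turn L to W, flip to white, move to (8,3). |black|=5
Step 6: on WHITE (8,3): turn R to N, flip to black, move to (7,3). |black|=6
Step 7: on WHITE (7,3): turn R to E, flip to black, move to (7,4). |black|=7
Step 8: on WHITE (7,4): turn R to S, flip to black, move to (8,4). |black|=8
Step 9: on WHITE (8,4): turn R to W, flip to black, move to (8,3). |black|=9
Step 10: on BLACK (8,3): turn L to S, flip to white, move to (9,3). |black|=8
Step 11: on WHITE (9,3): turn R to W, flip to black, move to (9,2). |black|=9
Step 12: on WHITE (9,2): turn R to N, flip to black, move to (8,2). |black|=10
Step 13: on WHITE (8,2): turn R to E, flip to black, move to (8,3). |black|=11
Step 14: on WHITE (8,3): turn R to S, flip to black, move to (9,3). |black|=12
Step 15: on BLACK (9,3): turn L to E, flip to white, move to (9,4). |black|=11
Step 16: on BLACK (9,4): turn L to N, flip to white, move to (8,4). |black|=10
Step 17: on BLACK (8,4): turn L to W, flip to white, move to (8,3). |black|=9
Step 18: on BLACK (8,3): turn L to S, flip to white, move to (9,3). |black|=8

Answer: WHITE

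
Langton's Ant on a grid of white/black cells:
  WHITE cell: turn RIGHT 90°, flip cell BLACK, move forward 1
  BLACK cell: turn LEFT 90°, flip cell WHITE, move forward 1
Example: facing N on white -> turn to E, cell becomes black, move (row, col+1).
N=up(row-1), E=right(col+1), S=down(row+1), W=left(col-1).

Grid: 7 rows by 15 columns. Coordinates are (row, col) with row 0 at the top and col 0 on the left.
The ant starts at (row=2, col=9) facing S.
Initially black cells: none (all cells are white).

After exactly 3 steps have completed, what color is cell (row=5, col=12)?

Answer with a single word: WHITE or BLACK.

Step 1: on WHITE (2,9): turn R to W, flip to black, move to (2,8). |black|=1
Step 2: on WHITE (2,8): turn R to N, flip to black, move to (1,8). |black|=2
Step 3: on WHITE (1,8): turn R to E, flip to black, move to (1,9). |black|=3

Answer: WHITE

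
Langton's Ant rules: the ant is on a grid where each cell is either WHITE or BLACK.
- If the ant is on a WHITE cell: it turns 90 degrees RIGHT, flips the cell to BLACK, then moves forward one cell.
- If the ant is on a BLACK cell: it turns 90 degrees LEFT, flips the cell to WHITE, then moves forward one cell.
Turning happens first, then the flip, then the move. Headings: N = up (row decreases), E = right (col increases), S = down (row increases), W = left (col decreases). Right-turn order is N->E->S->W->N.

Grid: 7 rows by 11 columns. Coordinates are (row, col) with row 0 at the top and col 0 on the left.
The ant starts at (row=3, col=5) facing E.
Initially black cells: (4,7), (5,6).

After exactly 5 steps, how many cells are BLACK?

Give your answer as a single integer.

Answer: 5

Derivation:
Step 1: on WHITE (3,5): turn R to S, flip to black, move to (4,5). |black|=3
Step 2: on WHITE (4,5): turn R to W, flip to black, move to (4,4). |black|=4
Step 3: on WHITE (4,4): turn R to N, flip to black, move to (3,4). |black|=5
Step 4: on WHITE (3,4): turn R to E, flip to black, move to (3,5). |black|=6
Step 5: on BLACK (3,5): turn L to N, flip to white, move to (2,5). |black|=5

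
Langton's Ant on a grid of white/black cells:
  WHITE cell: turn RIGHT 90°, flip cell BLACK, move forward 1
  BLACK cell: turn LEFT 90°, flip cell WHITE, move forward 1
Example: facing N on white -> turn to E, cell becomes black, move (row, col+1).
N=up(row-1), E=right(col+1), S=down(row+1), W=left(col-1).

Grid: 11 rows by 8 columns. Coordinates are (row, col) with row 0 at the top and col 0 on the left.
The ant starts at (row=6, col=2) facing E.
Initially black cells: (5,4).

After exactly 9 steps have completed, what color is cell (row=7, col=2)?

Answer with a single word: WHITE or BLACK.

Answer: BLACK

Derivation:
Step 1: on WHITE (6,2): turn R to S, flip to black, move to (7,2). |black|=2
Step 2: on WHITE (7,2): turn R to W, flip to black, move to (7,1). |black|=3
Step 3: on WHITE (7,1): turn R to N, flip to black, move to (6,1). |black|=4
Step 4: on WHITE (6,1): turn R to E, flip to black, move to (6,2). |black|=5
Step 5: on BLACK (6,2): turn L to N, flip to white, move to (5,2). |black|=4
Step 6: on WHITE (5,2): turn R to E, flip to black, move to (5,3). |black|=5
Step 7: on WHITE (5,3): turn R to S, flip to black, move to (6,3). |black|=6
Step 8: on WHITE (6,3): turn R to W, flip to black, move to (6,2). |black|=7
Step 9: on WHITE (6,2): turn R to N, flip to black, move to (5,2). |black|=8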